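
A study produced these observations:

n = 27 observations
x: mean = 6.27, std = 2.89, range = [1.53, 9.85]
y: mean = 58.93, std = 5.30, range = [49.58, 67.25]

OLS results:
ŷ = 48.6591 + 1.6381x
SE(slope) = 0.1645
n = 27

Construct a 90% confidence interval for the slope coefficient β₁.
The 90% CI for β₁ is (1.3571, 1.9191)

Confidence interval for the slope:

The 90% CI for β₁ is: β̂₁ ± t*(α/2, n-2) × SE(β̂₁)

Step 1: Find critical t-value
- Confidence level = 0.9
- Degrees of freedom = n - 2 = 27 - 2 = 25
- t*(α/2, 25) = 1.7081

Step 2: Calculate margin of error
Margin = 1.7081 × 0.1645 = 0.2810

Step 3: Construct interval
CI = 1.6381 ± 0.2810
CI = (1.3571, 1.9191)

Interpretation: We are 90% confident that the true slope β₁ lies between 1.3571 and 1.9191.
The interval does not include 0, suggesting a significant linear relationship.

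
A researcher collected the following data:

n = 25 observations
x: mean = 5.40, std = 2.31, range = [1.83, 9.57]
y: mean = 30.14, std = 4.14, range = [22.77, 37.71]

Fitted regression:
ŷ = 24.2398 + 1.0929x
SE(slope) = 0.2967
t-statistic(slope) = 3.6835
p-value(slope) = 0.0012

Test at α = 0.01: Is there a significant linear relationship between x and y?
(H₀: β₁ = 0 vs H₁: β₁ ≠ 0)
Since p-value = 0.0012 < α = 0.01, reject H₀ — the slope is significantly different from 0.

Hypothesis test for the slope coefficient:

H₀: β₁ = 0 (no linear relationship)
H₁: β₁ ≠ 0 (linear relationship exists)

Test statistic: t = β̂₁ / SE(β̂₁) = 1.0929 / 0.2967 = 3.6835

The p-value (0.0012) is the probability, under H₀, of a t-statistic at least as extreme as |t| = 3.6835 (two-sided, df = n − 2 = 23).

Decision rule: reject H₀ if p-value < α.
p-value = 0.0012 < α = 0.01 → reject H₀.

There is sufficient evidence at the 1% significance level to conclude that a linear relationship exists between x and y.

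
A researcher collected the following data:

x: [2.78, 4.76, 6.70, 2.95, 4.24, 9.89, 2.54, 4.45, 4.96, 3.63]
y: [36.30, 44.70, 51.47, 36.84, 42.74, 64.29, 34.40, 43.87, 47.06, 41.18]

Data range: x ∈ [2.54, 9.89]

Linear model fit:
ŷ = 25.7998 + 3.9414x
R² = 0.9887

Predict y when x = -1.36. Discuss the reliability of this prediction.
The equation gives ŷ = 20.4395; however x = -1.36 is 3.90 units below the observed range, so this extrapolated value should not be trusted.

Prediction calculation:
ŷ = 25.7998 + 3.9414 × (-1.36)
ŷ = 20.4395

Reliability:
- Data range: x ∈ [2.54, 9.89]
- Prediction point: x = -1.36 is 3.90 units below the observed range → this is EXTRAPOLATION, not interpolation

Why that matters here:
- The standard error of prediction grows with (x − x̄)², and x = -1.36 is far from x̄ = 4.69
- The linear relationship may not hold outside the observed range

The R² = 0.9887 only validates the fit within [2.54, 9.89]; treat ŷ = 20.4395 with caution.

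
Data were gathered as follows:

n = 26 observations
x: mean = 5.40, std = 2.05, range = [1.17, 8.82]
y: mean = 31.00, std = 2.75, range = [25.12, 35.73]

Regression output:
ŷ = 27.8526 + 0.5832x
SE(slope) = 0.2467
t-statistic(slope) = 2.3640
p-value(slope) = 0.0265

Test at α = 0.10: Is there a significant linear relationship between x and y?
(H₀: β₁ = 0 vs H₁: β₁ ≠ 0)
Reject H₀: p-value = 0.0265 < α = 0.10. The linear relationship is significant at the 10% level.

Hypothesis test for the slope coefficient:

H₀: β₁ = 0 (no linear relationship)
H₁: β₁ ≠ 0 (linear relationship exists)

Test statistic: t = β̂₁ / SE(β̂₁) = 0.5832 / 0.2467 = 2.3640

The p-value (0.0265) is the probability, under H₀, of a t-statistic at least as extreme as |t| = 2.3640 (two-sided, df = n − 2 = 24).

Decision rule: reject H₀ if p-value < α.
p-value = 0.0265 < α = 0.10 → reject H₀.

There is sufficient evidence at the 10% significance level to conclude that a linear relationship exists between x and y.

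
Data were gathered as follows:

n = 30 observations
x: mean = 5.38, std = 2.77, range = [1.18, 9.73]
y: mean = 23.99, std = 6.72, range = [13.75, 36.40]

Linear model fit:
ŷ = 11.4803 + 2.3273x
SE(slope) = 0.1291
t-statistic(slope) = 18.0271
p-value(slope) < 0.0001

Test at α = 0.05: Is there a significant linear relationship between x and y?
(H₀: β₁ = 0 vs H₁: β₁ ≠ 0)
Since p-value < 0.0001 < α = 0.05, reject H₀ — the slope is significantly different from 0.

Hypothesis test for the slope coefficient:

H₀: β₁ = 0 (no linear relationship)
H₁: β₁ ≠ 0 (linear relationship exists)

Test statistic: t = β̂₁ / SE(β̂₁) = 2.3273 / 0.1291 = 18.0271

p < 0.0001: how often a slope estimate this far from 0 (in SE units) would arise by chance if β₁ were truly 0.

Decision rule: reject H₀ if p-value < α.
p-value < 0.0001 < α = 0.05 → reject H₀.

Conclusion: the linear association between x and y is significant at the 5% level.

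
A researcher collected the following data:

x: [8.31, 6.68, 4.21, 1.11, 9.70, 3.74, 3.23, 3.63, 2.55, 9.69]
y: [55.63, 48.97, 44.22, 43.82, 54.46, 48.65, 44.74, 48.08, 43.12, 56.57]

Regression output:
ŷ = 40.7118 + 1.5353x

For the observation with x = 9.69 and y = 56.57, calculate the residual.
Residual = 0.9811

The residual is the difference between the actual value and the predicted value:

Residual = y - ŷ

Step 1: Calculate predicted value
ŷ = 40.7118 + 1.5353 × 9.69
ŷ = 55.5889

Step 2: Calculate residual
Residual = 56.57 - 55.5889
Residual = 0.9811

Interpretation: the model underestimates the actual value by 0.9811 at this point (positive residual → observation lies above the fitted line).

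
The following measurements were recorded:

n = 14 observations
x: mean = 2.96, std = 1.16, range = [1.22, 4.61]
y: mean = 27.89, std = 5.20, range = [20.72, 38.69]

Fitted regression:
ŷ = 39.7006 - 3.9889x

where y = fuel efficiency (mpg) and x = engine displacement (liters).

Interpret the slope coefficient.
For each additional liter of engine displacement, predicted fuel efficiency decreases by approximately 3.9889 mpg.

The slope coefficient β₁ = -3.9889 represents the marginal effect of engine displacement on fuel efficiency.

Interpretation:
- Engine displacement up by 1 liter → predicted fuel efficiency decreases by 3.9889 mpg
- This is a linear approximation: the same per-unit change is assumed across the whole observed x range
- The sign (−) gives the direction; the magnitude 3.9889 gives the size of the effect per liter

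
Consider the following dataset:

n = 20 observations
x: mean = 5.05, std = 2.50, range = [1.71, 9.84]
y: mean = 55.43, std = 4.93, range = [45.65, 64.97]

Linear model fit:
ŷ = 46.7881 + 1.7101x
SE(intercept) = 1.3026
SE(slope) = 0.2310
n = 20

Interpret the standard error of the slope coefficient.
The slope 1.7101 is pinned down to within about ±0.2310 (one SE) by these data — relative uncertainty 13.5%, i.e. precise.

What SE measures:
- The standard error quantifies the sampling variability of the coefficient estimate
- It is the estimated standard deviation of β̂₁ across hypothetical repeated samples of the same size
- Smaller SE → more precise estimate

Relative precision:
- SE / |β̂₁| = 0.2310 / 1.7101 = 13.5%
- Rule of thumb (under 20%: precise; 20% to under 50%: moderately precise; 50% or more: imprecise) → precise

Rough 95% range (±2 SE): 1.7101 ± 0.4620 → (1.2481, 2.1721).

What drives SE(β̂₁): more residual scatter → larger SE; wider spread of x values → smaller SE.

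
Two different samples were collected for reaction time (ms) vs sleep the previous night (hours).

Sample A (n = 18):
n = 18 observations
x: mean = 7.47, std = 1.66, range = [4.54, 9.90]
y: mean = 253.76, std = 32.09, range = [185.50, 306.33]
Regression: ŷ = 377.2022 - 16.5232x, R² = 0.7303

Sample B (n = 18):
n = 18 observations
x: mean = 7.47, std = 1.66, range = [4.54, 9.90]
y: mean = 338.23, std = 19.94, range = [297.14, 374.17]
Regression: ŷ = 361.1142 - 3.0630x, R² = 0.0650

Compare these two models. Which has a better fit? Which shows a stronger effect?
Model A has the better fit (R² = 0.7303 vs 0.0650). Model A shows the stronger effect (|β₁| = 16.5232 vs 3.0630).

Model Comparison:

Which explains more variance? (R²)
- Model A: R² = 0.7303 → 73.03% of variance in reaction time explained
- Model B: R² = 0.0650 → 6.50% of variance in reaction time explained
- 0.7303 > 0.0650 → Model A has the better fit

Which has the larger per-hour effect? (|β₁|)
- Model A: β₁ = -16.5232 → predicted reaction time falls 16.5232 ms per additional hour of sleep
- Model B: β₁ = -3.0630 → predicted reaction time falls 3.0630 ms per additional hour of sleep
- |-16.5232| > |-3.0630| → Model A shows the stronger marginal effect

Note: R² measures how tightly points cluster around the line; β₁ measures how steep the line is — they answer different questions.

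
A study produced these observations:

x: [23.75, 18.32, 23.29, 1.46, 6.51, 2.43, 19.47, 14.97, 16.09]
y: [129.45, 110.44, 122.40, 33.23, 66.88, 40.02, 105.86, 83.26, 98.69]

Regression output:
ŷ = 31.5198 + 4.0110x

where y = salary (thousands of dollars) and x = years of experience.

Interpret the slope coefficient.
On average, salary is about 4.0110 thousand dollars higher for every extra year of experience.

The slope coefficient β₁ = 4.0110 represents the marginal effect of experience on salary.

Interpretation:
- Experience up by 1 year → predicted salary increases by 4.0110 thousand dollars
- The effect is assumed constant over the observed range of x (linearity)

(β₀ = 31.5198 is the fitted value at x = 0 and is not part of the slope interpretation.)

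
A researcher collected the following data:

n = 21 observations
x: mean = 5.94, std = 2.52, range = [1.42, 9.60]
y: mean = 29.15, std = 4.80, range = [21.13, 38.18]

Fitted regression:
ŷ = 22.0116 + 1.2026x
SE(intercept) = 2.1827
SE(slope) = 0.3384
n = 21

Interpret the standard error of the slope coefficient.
The slope 1.2026 is pinned down to within about ±0.3384 (one SE) by these data — relative uncertainty 28.1%, i.e. moderately precise.

What SE measures:
- The standard error quantifies the sampling variability of the coefficient estimate
- It is the estimated standard deviation of β̂₁ across hypothetical repeated samples of the same size
- Smaller SE → more precise estimate

Relative precision:
- SE / |β̂₁| = 0.3384 / 1.2026 = 28.1%
- Rule of thumb (under 20%: precise; 20% to under 50%: moderately precise; 50% or more: imprecise) → moderately precise

Rough 95% range (±2 SE): 1.2026 ± 0.6768 → (0.5258, 1.8794).

What drives SE(β̂₁): wider spread of x values → smaller SE; larger n (here n = 21) → smaller SE; more residual scatter → larger SE.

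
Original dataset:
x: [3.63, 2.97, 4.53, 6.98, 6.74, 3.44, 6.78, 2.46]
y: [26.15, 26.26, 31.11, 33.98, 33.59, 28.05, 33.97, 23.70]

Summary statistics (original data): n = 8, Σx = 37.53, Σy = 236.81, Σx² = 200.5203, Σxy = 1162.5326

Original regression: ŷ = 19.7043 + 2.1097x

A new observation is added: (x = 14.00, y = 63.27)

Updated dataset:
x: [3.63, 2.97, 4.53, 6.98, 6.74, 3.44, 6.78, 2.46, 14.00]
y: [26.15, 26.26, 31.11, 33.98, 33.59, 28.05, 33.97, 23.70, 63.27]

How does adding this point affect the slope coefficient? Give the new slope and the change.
New slope β₁ = 3.2536 versus 2.1097 before: a change of +1.1439 (+54.2%).

x = 14.00 lies well outside the original x-range [2.46, 6.98] (x̄ ≈ 4.69), so this observation has high leverage and can move the slope substantially.

Step 1: Update the sums with the new point (n goes from 8 to 9)
Σx  = 37.53 + 14.00 = 51.53
Σy  = 236.81 + 63.27 = 300.08
Σx² = 200.5203 + 14.00² = 200.5203 + 196.0000 = 396.5203
Σxy = 1162.5326 + 14.00×63.27 = 1162.5326 + 885.7800 = 2048.3126

Step 2: Recompute the slope with b₁ = (nΣxy − ΣxΣy) / (nΣx² − (Σx)²)
Numerator   = 9×2048.3126 − 51.53×300.08 = 18434.8134 − 15463.1224 = 2971.6910
Denominator = 9×396.5203 − 51.53² = 3568.6827 − 2655.3409 = 913.3418
b₁(new) = 2971.6910 / 913.3418 = 3.2536

(Same formula on the original sums: (8×1162.5326 − 37.53×236.81) / (8×200.5203 − 37.53²) = 412.7815 / 195.6615 = 2.1097, matching the given fit.)

Step 3: Change in slope
Δβ₁ = 3.2536 − 2.1097 = +1.1439
Relative change = +1.1439 / 2.1097 × 100% = +54.2%
→ the slope increases when the point is added.

Because the point sits above the extension of the original line at a high-leverage x, it tilts the fit up.
In practice: examine leverage (hᵢ) and Cook's distance rather than deleting it automatically; investigate whether it comes from the same population as the rest of the sample.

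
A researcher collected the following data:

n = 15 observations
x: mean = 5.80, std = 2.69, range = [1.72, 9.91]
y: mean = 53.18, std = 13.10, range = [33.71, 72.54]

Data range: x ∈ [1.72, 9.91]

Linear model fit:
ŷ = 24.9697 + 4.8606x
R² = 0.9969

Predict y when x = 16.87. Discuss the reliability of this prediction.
The equation gives ŷ = 106.9680; however x = 16.87 is 6.96 units above the observed range, so this extrapolated value should not be trusted.

Prediction calculation:
ŷ = 24.9697 + 4.8606 × 16.87
ŷ = 106.9680

Reliability:
- Data range: x ∈ [1.72, 9.91]
- Prediction point: x = 16.87 is 6.96 units above the observed range → this is EXTRAPOLATION, not interpolation

Why that matters here:
- The linear relationship may not hold outside the observed range
- R² describes fit only over the sampled x values; it says nothing about behaviour beyond them

Report the number if required, but flag clearly that it is an extrapolation.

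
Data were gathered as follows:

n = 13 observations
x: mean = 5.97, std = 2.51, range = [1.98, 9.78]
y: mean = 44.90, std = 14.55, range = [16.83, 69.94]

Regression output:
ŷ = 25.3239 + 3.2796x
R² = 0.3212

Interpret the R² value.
R² = 0.3212 means 32.12% of the variation in y is explained by the linear relationship with x. This indicates a moderate fit.

R² (coefficient of determination) measures the proportion of variance in y explained by the regression model.

Here R² = 0.3212:
- Explained: 32.12% of the variation in y
- Unexplained (residual): 100% − 32.12% = 67.88%
- Rule of thumb (below 0.3 weak; 0.3 to below 0.7 moderate; 0.7 and above strong) → moderate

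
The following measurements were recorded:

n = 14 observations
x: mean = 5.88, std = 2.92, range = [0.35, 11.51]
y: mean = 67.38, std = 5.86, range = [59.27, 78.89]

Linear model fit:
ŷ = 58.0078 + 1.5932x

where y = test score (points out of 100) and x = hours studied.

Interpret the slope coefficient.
For each additional hour of study time, predicted test score increases by approximately 1.5932 points.

The slope β₁ = 1.5932 gives the rate at which the fitted test score changes with study time.

Interpretation:
- Study time up by 1 hour → predicted test score increases by 1.5932 points
- The effect is assumed constant over the observed range of x (linearity)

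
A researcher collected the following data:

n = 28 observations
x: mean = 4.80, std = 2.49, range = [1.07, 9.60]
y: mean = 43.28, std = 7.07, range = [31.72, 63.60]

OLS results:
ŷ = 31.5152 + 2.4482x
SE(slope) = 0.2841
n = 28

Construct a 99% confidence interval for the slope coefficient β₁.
The 99% CI for β₁ is (1.6588, 3.2376)

Confidence interval for the slope:

The 99% CI for β₁ is: β̂₁ ± t*(α/2, n-2) × SE(β̂₁)

Step 1: Find critical t-value
- Confidence level = 0.99
- Degrees of freedom = n - 2 = 28 - 2 = 26
- t*(α/2, 26) = 2.7787

Step 2: Calculate margin of error
Margin = 2.7787 × 0.2841 = 0.7894

Step 3: Construct interval
CI = 2.4482 ± 0.7894
CI = (1.6588, 3.2376)

Interpretation: each one-unit increase in x is associated with a change in mean y of between 1.6588 and 3.2376, with 99% confidence.
Since 0 is outside the interval, a two-sided test at α = 0.01 would reject H₀: β₁ = 0.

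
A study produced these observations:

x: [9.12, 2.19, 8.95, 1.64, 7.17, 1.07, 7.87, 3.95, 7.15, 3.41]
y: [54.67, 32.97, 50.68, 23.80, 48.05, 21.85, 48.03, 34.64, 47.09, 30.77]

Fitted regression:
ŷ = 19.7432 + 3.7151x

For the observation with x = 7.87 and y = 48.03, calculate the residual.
Residual = -0.9510

The residual is the difference between the actual value and the predicted value:

Residual = y - ŷ

Step 1: Calculate predicted value
ŷ = 19.7432 + 3.7151 × 7.87
ŷ = 48.9810

Step 2: Calculate residual
Residual = 48.03 - 48.9810
Residual = -0.9510

Sign check: y < ŷ, so the point is below the line and the fit overestimates here.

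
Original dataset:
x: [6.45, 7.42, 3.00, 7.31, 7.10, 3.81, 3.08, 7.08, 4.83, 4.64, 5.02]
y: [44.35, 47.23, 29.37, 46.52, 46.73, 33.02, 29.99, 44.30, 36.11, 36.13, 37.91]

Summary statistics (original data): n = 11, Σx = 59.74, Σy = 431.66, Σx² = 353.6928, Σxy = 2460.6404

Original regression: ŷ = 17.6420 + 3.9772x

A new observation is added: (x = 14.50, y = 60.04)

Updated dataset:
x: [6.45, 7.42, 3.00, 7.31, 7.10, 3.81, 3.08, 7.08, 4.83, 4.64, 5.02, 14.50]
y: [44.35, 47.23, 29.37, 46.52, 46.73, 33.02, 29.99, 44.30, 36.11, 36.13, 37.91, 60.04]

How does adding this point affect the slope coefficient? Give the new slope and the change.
The slope changes from 3.9772 to 2.7640 (change of -1.2132, or -30.5%).

x = 14.50 lies well outside the original x-range [3.00, 7.42] (x̄ ≈ 5.43), so this observation has high leverage and can move the slope substantially.

Step 1: Update the sums with the new point (n goes from 11 to 12)
Σx  = 59.74 + 14.50 = 74.24
Σy  = 431.66 + 60.04 = 491.70
Σx² = 353.6928 + 14.50² = 353.6928 + 210.2500 = 563.9428
Σxy = 2460.6404 + 14.50×60.04 = 2460.6404 + 870.5800 = 3331.2204

Step 2: Recompute the slope with b₁ = (nΣxy − ΣxΣy) / (nΣx² − (Σx)²)
Numerator   = 12×3331.2204 − 74.24×491.70 = 39974.6448 − 36503.8080 = 3470.8368
Denominator = 12×563.9428 − 74.24² = 6767.3136 − 5511.5776 = 1255.7360
b₁(new) = 3470.8368 / 1255.7360 = 2.7640

(Same formula on the original sums: (11×2460.6404 − 59.74×431.66) / (11×353.6928 − 59.74²) = 1279.6760 / 321.7532 = 3.9772, matching the given fit.)

Step 3: Change in slope
Δβ₁ = 2.7640 − 3.9772 = -1.2132
Relative change = -1.2132 / 3.9772 × 100% = -30.5%
→ the slope decreases when the point is added.

Because the point sits below the extension of the original line at a high-leverage x, it tilts the fit down.
In practice: investigate whether it comes from the same population as the rest of the sample; refit with and without it and report both if conclusions differ.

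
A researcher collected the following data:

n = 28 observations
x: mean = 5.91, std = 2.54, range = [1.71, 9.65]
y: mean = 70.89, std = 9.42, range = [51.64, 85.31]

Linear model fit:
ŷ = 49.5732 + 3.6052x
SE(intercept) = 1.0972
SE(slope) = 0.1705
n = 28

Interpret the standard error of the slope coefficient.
The slope 3.6052 is pinned down to within about ±0.1705 (one SE) by these data — relative uncertainty 4.7%, i.e. precise.

What SE measures:
- The standard error quantifies the sampling variability of the coefficient estimate
- It is the estimated standard deviation of β̂₁ across hypothetical repeated samples of the same size
- Smaller SE → more precise estimate

Relative precision:
- SE / |β̂₁| = 0.1705 / 3.6052 = 4.7%
- Rule of thumb (under 20%: precise; 20% to under 50%: moderately precise; 50% or more: imprecise) → precise

Link to the t-test: t = β̂₁ / SE(β̂₁) = 3.6052 / 0.1705 = 21.1449, the statistic for H₀: β₁ = 0.

What drives SE(β̂₁): larger n (here n = 28) → smaller SE.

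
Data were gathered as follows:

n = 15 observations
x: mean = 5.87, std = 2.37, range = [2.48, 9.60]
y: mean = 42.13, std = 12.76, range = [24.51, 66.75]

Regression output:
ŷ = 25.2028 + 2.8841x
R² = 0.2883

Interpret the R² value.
The model explains 28.83% of the variance in y (R² = 0.2883), leaving 71.17% unexplained; the fit is weak.

R² = 1 − SS_res/SS_tot compares the residual scatter to the total scatter of y about its mean.

Here R² = 0.2883:
- Explained: 28.83% of the variation in y
- Unexplained (residual): 100% − 28.83% = 71.17%
- Rule of thumb (below 0.3 weak; 0.3 to below 0.7 moderate; 0.7 and above strong) → weak

Note: R² never decreases when predictors are added, so it should not be used alone to compare models of different size.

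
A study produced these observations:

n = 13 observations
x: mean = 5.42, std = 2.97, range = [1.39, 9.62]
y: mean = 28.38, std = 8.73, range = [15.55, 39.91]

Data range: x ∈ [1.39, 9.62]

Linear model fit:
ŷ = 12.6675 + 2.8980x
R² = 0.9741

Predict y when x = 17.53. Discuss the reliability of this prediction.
The equation gives ŷ = 63.4694; however x = 17.53 is 7.91 units above the observed range, so this extrapolated value should not be trusted.

Prediction calculation:
ŷ = 12.6675 + 2.8980 × 17.53
ŷ = 63.4694

Reliability:
- Data range: x ∈ [1.39, 9.62]
- Prediction point: x = 17.53 is 7.91 units above the observed range → this is EXTRAPOLATION, not interpolation

Why that matters here:
- The linear relationship may not hold outside the observed range
- R² describes fit only over the sampled x values; it says nothing about behaviour beyond them
- There are no observations near this x to validate the fitted line there

Report the number if required, but flag clearly that it is an extrapolation.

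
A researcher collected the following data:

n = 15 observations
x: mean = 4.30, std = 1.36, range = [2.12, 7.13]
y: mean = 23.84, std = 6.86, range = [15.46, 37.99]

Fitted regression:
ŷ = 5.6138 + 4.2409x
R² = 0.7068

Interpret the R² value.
The model explains 70.68% of the variance in y (R² = 0.7068), leaving 29.32% unexplained; the fit is strong.

The coefficient of determination R² is the fraction of the total variation in y that the fitted line accounts for.

Here R² = 0.7068:
- Explained: 70.68% of the variation in y
- Unexplained (residual): 100% − 70.68% = 29.32%
- Rule of thumb (below 0.3 weak; 0.3 to below 0.7 moderate; 0.7 and above strong) → strong

Note: R² never decreases when predictors are added, so it should not be used alone to compare models of different size.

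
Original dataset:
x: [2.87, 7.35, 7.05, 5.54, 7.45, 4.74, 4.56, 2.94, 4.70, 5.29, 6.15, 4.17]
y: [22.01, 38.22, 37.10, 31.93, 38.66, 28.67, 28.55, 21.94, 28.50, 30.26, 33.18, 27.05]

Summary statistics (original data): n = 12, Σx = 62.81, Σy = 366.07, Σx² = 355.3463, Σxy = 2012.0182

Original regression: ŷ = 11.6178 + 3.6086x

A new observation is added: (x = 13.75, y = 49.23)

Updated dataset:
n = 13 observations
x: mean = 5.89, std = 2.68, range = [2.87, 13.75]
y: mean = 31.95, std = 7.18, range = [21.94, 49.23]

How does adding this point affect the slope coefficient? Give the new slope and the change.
The slope changes from 3.6086 to 2.5995 (change of -1.0091, or -28.0%).

The new point has HIGH LEVERAGE: x = 13.75 is far from the original mean x̄ = 62.81/12 ≈ 5.23 (original range [2.87, 7.45]).

Step 1: Update the sums with the new point (n goes from 12 to 13)
Σx  = 62.81 + 13.75 = 76.56
Σy  = 366.07 + 49.23 = 415.30
Σx² = 355.3463 + 13.75² = 355.3463 + 189.0625 = 544.4088
Σxy = 2012.0182 + 13.75×49.23 = 2012.0182 + 676.9125 = 2688.9307

Step 2: Recompute the slope with b₁ = (nΣxy − ΣxΣy) / (nΣx² − (Σx)²)
Numerator   = 13×2688.9307 − 76.56×415.30 = 34956.0991 − 31795.3680 = 3160.7311
Denominator = 13×544.4088 − 76.56² = 7077.3144 − 5861.4336 = 1215.8808
b₁(new) = 3160.7311 / 1215.8808 = 2.5995

(Same formula on the original sums: (12×2012.0182 − 62.81×366.07) / (12×355.3463 − 62.81²) = 1151.3617 / 319.0595 = 3.6086, matching the given fit.)

Step 3: Change in slope
Δβ₁ = 2.5995 − 3.6086 = -1.0091
Relative change = -1.0091 / 3.6086 × 100% = -28.0%
→ the slope decreases when the point is added.

Because the point sits below the extension of the original line at a high-leverage x, it tilts the fit down.
In practice: investigate whether it comes from the same population as the rest of the sample.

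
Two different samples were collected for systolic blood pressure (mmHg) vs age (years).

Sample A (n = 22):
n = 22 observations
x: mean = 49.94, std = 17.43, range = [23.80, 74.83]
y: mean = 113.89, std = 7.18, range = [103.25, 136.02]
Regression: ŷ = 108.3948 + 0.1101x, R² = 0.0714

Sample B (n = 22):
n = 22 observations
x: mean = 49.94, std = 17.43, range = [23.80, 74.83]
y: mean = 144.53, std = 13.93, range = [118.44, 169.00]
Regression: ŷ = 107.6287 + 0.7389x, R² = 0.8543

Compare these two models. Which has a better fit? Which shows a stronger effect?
Model B has the better fit (R² = 0.8543 vs 0.0714). Model B shows the stronger effect (|β₁| = 0.7389 vs 0.1101).

Model Comparison:

Which explains more variance? (R²)
- Model A: R² = 0.0714 → 7.14% of variance in blood pressure explained
- Model B: R² = 0.8543 → 85.43% of variance in blood pressure explained
- 0.8543 > 0.0714 → Model B has the better fit

Effect size (slope magnitude):
- Model A: β₁ = 0.1101 → predicted blood pressure rises 0.1101 mmHg per additional year of age
- Model B: β₁ = 0.7389 → predicted blood pressure rises 0.7389 mmHg per additional year of age
- |0.1101| < |0.7389| → Model B shows the stronger marginal effect

Notes:
- A steeper slope doesn't make a better model if the scatter around the line is large.
- A better fit (higher R²) doesn't necessarily mean a more important relationship.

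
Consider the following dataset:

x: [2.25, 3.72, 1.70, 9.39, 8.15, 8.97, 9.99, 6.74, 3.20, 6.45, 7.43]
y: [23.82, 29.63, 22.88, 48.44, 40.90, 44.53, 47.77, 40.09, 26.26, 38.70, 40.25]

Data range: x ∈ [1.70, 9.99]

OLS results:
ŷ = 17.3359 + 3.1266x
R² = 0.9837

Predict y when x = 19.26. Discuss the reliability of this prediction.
ŷ = 77.5542, but this is extrapolation (above the data range [1.70, 9.99]) and may be unreliable.

Prediction calculation:
ŷ = 17.3359 + 3.1266 × 19.26
ŷ = 77.5542

Reliability:
- Data range: x ∈ [1.70, 9.99]
- Prediction point: x = 19.26 is 9.27 units above the observed range → this is EXTRAPOLATION, not interpolation

Why that matters here:
- The linear relationship may not hold outside the observed range
- The standard error of prediction grows with (x − x̄)², and x = 19.26 is far from x̄ = 6.18
- R² describes fit only over the sampled x values; it says nothing about behaviour beyond them

Report the number if required, but flag clearly that it is an extrapolation.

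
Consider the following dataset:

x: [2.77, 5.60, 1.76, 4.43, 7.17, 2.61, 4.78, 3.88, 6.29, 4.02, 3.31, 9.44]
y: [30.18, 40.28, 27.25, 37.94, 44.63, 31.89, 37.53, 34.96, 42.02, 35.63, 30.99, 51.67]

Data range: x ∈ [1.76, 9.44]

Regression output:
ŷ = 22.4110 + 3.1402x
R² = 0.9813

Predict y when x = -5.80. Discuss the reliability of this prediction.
The equation gives ŷ = 4.1978; however x = -5.80 is 7.56 units below the observed range, so this extrapolated value should not be trusted.

Prediction calculation:
ŷ = 22.4110 + 3.1402 × (-5.80)
ŷ = 4.1978

Reliability:
- Data range: x ∈ [1.76, 9.44]
- Prediction point: x = -5.80 is 7.56 units below the observed range → this is EXTRAPOLATION, not interpolation

Why that matters here:
- There are no observations near this x to validate the fitted line there
- R² describes fit only over the sampled x values; it says nothing about behaviour beyond them
- The standard error of prediction grows with (x − x̄)², and x = -5.80 is far from x̄ = 4.67

A defensible statement: 'if the linear trend continued to x = -5.80, y would be about 4.1978' — the premise is untested.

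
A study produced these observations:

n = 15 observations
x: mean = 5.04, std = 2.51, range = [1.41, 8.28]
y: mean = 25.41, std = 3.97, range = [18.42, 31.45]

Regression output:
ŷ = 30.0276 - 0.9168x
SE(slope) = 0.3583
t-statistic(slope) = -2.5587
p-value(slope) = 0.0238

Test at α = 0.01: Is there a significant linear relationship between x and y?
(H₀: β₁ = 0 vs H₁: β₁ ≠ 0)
p-value = 0.0238 ≥ α = 0.01, so we fail to reject H₀. The relationship is not significant.

Hypothesis test for the slope coefficient:

H₀: β₁ = 0 (no linear relationship)
H₁: β₁ ≠ 0 (linear relationship exists)

Test statistic: t = β̂₁ / SE(β̂₁) = -0.9168 / 0.3583 = -2.5587

p = 0.0238: how often a slope estimate this far from 0 (in SE units) would arise by chance if β₁ were truly 0.

Decision rule: reject H₀ if p-value < α.
p-value = 0.0238 ≥ α = 0.01 → fail to reject H₀.

Conclusion: the linear association between x and y is not significant at the 1% level.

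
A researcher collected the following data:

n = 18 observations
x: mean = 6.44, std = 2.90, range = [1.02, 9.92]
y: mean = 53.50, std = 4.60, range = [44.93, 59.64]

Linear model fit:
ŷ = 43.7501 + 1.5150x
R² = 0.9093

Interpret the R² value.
R² = 0.9093 means 90.93% of the variation in y is explained by the linear relationship with x. This indicates a strong fit.

R² (coefficient of determination) measures the proportion of variance in y explained by the regression model.

Here R² = 0.9093:
- Explained: 90.93% of the variation in y
- Unexplained (residual): 100% − 90.93% = 9.07%
- Rule of thumb (below 0.3 weak; 0.3 to below 0.7 moderate; 0.7 and above strong) → strong

Equivalently, for simple linear regression R² = r², so |r| = √0.9093 ≈ 0.9536.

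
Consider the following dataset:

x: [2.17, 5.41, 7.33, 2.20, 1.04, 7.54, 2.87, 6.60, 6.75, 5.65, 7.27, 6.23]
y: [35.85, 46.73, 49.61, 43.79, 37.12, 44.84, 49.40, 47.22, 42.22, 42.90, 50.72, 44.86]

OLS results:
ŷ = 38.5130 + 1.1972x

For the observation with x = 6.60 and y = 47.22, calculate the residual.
Residual = 0.8055

The residual is the difference between the actual value and the predicted value:

Residual = y - ŷ

Step 1: Calculate predicted value
ŷ = 38.5130 + 1.1972 × 6.60
ŷ = 46.4145

Step 2: Calculate residual
Residual = 47.22 - 46.4145
Residual = 0.8055

Sign check: y > ŷ, so the point is above the line and the fit underestimates here.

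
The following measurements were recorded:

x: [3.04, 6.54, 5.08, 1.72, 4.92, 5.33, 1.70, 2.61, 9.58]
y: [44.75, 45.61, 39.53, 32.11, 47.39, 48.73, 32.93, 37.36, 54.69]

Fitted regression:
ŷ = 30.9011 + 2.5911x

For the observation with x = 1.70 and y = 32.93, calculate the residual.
Residual = -2.3760

The residual is the difference between the actual value and the predicted value:

Residual = y - ŷ

Step 1: Calculate predicted value
ŷ = 30.9011 + 2.5911 × 1.70
ŷ = 35.3060

Step 2: Calculate residual
Residual = 32.93 - 35.3060
Residual = -2.3760

Sign check: y < ŷ, so the point is below the line and the fit overestimates here.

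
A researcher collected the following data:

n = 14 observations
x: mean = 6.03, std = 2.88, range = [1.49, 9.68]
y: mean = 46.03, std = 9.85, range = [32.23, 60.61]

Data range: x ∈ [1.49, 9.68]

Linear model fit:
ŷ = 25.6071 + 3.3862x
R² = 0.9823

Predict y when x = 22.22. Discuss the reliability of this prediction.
ŷ = 100.8485 (extrapolation — x = 22.22 lies outside [1.49, 9.68], so reliability is low).

Prediction calculation:
ŷ = 25.6071 + 3.3862 × 22.22
ŷ = 100.8485

Reliability:
- Data range: x ∈ [1.49, 9.68]
- Prediction point: x = 22.22 is 12.54 units above the observed range → this is EXTRAPOLATION, not interpolation

Why that matters here:
- The linear relationship may not hold outside the observed range
- R² describes fit only over the sampled x values; it says nothing about behaviour beyond them

Report the number if required, but flag clearly that it is an extrapolation.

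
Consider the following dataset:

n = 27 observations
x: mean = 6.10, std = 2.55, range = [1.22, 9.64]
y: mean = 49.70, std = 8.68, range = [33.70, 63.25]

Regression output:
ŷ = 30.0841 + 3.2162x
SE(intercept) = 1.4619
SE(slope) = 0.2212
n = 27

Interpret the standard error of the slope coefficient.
The slope 3.2162 is pinned down to within about ±0.2212 (one SE) by these data — relative uncertainty 6.9%, i.e. precise.

SE(β̂₁) = 0.2212 says: if we drew many samples of n = 27 from the same population and refit each time, the fitted slopes would scatter with a standard deviation of roughly 0.2212 around the true β₁.

Relative precision:
- SE / |β̂₁| = 0.2212 / 3.2162 = 6.9%
- Rule of thumb (under 20%: precise; 20% to under 50%: moderately precise; 50% or more: imprecise) → precise

Link to interval estimation: a confidence interval for β₁ is β̂₁ ± t* × 0.2212, so SE sets the half-width per unit of t*.

What drives SE(β̂₁): more residual scatter → larger SE; larger n (here n = 27) → smaller SE; wider spread of x values → smaller SE.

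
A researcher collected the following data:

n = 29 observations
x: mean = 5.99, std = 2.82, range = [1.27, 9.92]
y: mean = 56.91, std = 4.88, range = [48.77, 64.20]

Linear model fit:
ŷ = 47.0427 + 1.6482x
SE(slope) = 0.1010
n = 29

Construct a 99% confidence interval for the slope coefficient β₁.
The 99% CI for β₁ is (1.3684, 1.9280)

Confidence interval for the slope:

The 99% CI for β₁ is: β̂₁ ± t*(α/2, n-2) × SE(β̂₁)

Step 1: Find critical t-value
- Confidence level = 0.99
- Degrees of freedom = n - 2 = 29 - 2 = 27
- t*(α/2, 27) = 2.7707

Step 2: Calculate margin of error
Margin = 2.7707 × 0.1010 = 0.2798

Step 3: Construct interval
CI = 1.6482 ± 0.2798
CI = (1.3684, 1.9280)

Interpretation: intervals built this way capture the true β₁ in 99% of repeated samples; here the plausible range for the per-unit effect of x on y is 1.3684 to 1.9280.
Since 0 is outside the interval, a two-sided test at α = 0.01 would reject H₀: β₁ = 0.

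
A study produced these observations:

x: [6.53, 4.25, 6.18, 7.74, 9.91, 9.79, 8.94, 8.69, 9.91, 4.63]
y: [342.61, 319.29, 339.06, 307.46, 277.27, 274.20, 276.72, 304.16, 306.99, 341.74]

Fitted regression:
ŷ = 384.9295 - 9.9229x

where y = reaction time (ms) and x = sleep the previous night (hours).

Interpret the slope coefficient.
For each additional hour of sleep, predicted reaction time decreases by approximately 9.9229 ms.

The slope β₁ = -9.9229 gives the rate at which the fitted reaction time changes with sleep.

Interpretation:
- Sleep up by 1 hour → predicted reaction time decreases by 9.9229 ms
- The effect is assumed constant over the observed range of x (linearity)

The intercept β₀ = 384.9295 is the predicted reaction time when sleep = 0; since the smallest observed x is 4.25, this is an extrapolation and mainly anchors the line.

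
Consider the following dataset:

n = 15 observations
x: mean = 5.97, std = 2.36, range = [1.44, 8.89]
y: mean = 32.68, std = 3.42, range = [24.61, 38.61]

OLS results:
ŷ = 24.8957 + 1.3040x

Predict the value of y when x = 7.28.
ŷ = 34.3888

To predict y for x = 7.28, substitute into the regression equation:

ŷ = 24.8957 + 1.3040 × 7.28
ŷ = 24.8957 + 9.4931
ŷ = 34.3888

This is the fitted mean response at that x — an individual observation would come with a wider prediction interval.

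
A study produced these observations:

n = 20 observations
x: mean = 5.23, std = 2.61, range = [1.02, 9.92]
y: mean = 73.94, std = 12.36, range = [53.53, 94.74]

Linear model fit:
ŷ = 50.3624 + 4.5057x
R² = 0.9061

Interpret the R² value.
R² = 0.9061 means 90.61% of the variation in y is explained by the linear relationship with x. This indicates a strong fit.

The coefficient of determination R² is the fraction of the total variation in y that the fitted line accounts for.

Here R² = 0.9061:
- Explained: 90.61% of the variation in y
- Unexplained (residual): 100% − 90.61% = 9.39%
- Rule of thumb (below 0.3 weak; 0.3 to below 0.7 moderate; 0.7 and above strong) → strong

Note: R² never decreases when predictors are added, so it should not be used alone to compare models of different size.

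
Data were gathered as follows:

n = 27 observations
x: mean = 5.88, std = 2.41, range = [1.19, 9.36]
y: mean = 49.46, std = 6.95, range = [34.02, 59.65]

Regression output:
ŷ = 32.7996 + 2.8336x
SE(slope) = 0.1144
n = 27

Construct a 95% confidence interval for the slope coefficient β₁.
The 95% CI for β₁ is (2.5980, 3.0692)

Confidence interval for the slope:

The 95% CI for β₁ is: β̂₁ ± t*(α/2, n-2) × SE(β̂₁)

Step 1: Find critical t-value
- Confidence level = 0.95
- Degrees of freedom = n - 2 = 27 - 2 = 25
- t*(α/2, 25) = 2.0595

Step 2: Calculate margin of error
Margin = 2.0595 × 0.1144 = 0.2356

Step 3: Construct interval
CI = 2.8336 ± 0.2356
CI = (2.5980, 3.0692)

Interpretation: each one-unit increase in x is associated with a change in mean y of between 2.5980 and 3.0692, with 95% confidence.
Since 0 is outside the interval, a two-sided test at α = 0.05 would reject H₀: β₁ = 0.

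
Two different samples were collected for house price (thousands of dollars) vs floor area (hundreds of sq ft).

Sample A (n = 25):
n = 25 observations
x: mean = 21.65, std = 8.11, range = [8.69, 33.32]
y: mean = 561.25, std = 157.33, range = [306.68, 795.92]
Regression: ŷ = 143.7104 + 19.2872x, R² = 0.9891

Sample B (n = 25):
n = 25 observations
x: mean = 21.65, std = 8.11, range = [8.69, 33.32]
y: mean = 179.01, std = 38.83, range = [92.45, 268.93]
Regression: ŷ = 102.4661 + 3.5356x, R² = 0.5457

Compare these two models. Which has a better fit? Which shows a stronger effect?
Model A has the better fit (R² = 0.9891 vs 0.5457). Model A shows the stronger effect (|β₁| = 19.2872 vs 3.5356).

Model Comparison:

Fit — compare R²:
- Model A: R² = 0.9891 → 98.91% of variance in house price explained
- Model B: R² = 0.5457 → 54.57% of variance in house price explained
- 0.9891 > 0.5457 → Model A has the better fit

Which has the larger per-hundred sq ft effect? (|β₁|)
- Model A: β₁ = 19.2872 → predicted house price rises 19.2872 thousand dollars per additional hundred sq ft of floor area
- Model B: β₁ = 3.5356 → predicted house price rises 3.5356 thousand dollars per additional hundred sq ft of floor area
- |19.2872| > |3.5356| → Model A shows the stronger marginal effect

Note: R² measures how tightly points cluster around the line; β₁ measures how steep the line is — they answer different questions.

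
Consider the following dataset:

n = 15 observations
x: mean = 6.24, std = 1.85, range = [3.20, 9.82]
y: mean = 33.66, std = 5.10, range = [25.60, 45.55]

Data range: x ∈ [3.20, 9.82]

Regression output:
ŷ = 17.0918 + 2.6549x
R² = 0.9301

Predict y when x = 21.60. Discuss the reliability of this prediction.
ŷ = 74.4376 (extrapolation — x = 21.60 lies outside [3.20, 9.82], so reliability is low).

Prediction calculation:
ŷ = 17.0918 + 2.6549 × 21.60
ŷ = 74.4376

Reliability:
- Data range: x ∈ [3.20, 9.82]
- Prediction point: x = 21.60 is 11.78 units above the observed range → this is EXTRAPOLATION, not interpolation

Why that matters here:
- There are no observations near this x to validate the fitted line there
- The linear relationship may not hold outside the observed range

Report the number if required, but flag clearly that it is an extrapolation.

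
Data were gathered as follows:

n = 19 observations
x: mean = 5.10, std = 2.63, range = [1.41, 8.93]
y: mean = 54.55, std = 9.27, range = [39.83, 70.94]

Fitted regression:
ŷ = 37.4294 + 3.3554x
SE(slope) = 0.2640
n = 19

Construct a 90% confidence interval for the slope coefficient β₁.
The 90% CI for β₁ is (2.8961, 3.8147)

Confidence interval for the slope:

The 90% CI for β₁ is: β̂₁ ± t*(α/2, n-2) × SE(β̂₁)

Step 1: Find critical t-value
- Confidence level = 0.9
- Degrees of freedom = n - 2 = 19 - 2 = 17
- t*(α/2, 17) = 1.7396

Step 2: Calculate margin of error
Margin = 1.7396 × 0.2640 = 0.4593

Step 3: Construct interval
CI = 3.3554 ± 0.4593
CI = (2.8961, 3.8147)

Interpretation: We are 90% confident that the true slope β₁ lies between 2.8961 and 3.8147.
Since 0 is outside the interval, a two-sided test at α = 0.10 would reject H₀: β₁ = 0.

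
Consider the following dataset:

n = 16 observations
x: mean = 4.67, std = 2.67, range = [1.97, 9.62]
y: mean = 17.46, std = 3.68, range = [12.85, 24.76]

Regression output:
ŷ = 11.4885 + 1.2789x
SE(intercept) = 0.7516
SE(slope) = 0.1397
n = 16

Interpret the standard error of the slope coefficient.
SE(slope) = 0.1397 measures the uncertainty in the estimated slope. The coefficient is estimated precisely (SE/|β̂₁| = 10.9%).

What SE measures:
- The standard error quantifies the sampling variability of the coefficient estimate
- It is the estimated standard deviation of β̂₁ across hypothetical repeated samples of the same size
- Smaller SE → more precise estimate

Relative precision:
- SE / |β̂₁| = 0.1397 / 1.2789 = 10.9%
- Rule of thumb (under 20%: precise; 20% to under 50%: moderately precise; 50% or more: imprecise) → precise

Rough 95% range (±2 SE): 1.2789 ± 0.2794 → (0.9995, 1.5583).

What drives SE(β̂₁): wider spread of x values → smaller SE.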